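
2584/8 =323 = 323.00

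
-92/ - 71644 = 23/17911 = 0.00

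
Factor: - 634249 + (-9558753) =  - 10193002 = -2^1*23^1*221587^1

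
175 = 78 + 97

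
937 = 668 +269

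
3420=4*855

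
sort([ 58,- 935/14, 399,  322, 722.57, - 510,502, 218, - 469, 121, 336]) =[ - 510, - 469,-935/14, 58,121,218,322,  336, 399,502, 722.57]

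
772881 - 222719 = 550162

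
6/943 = 6/943 = 0.01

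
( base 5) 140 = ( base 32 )1D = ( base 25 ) 1K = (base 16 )2d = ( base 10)45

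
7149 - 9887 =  - 2738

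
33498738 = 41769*802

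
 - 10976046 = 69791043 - 80767089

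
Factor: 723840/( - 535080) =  - 464/343 = - 2^4*7^( -3) * 29^1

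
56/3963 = 56/3963 = 0.01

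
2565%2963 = 2565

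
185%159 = 26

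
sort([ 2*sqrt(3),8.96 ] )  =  [ 2*sqrt ( 3 ),8.96] 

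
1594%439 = 277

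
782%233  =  83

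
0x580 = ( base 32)1c0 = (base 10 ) 1408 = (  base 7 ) 4051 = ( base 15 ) 63d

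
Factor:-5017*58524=  -  293614908 = -2^2 * 3^1*29^1*173^1*4877^1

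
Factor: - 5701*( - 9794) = 2^1*59^1*83^1*5701^1 = 55835594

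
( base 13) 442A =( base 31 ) 9re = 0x251C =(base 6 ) 111552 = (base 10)9500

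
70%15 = 10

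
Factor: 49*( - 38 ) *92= - 2^3*7^2*19^1*23^1= - 171304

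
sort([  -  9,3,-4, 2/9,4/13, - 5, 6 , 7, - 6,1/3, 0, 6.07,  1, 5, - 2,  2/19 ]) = [- 9,  -  6,-5,-4, - 2, 0,2/19,2/9,4/13,1/3 , 1, 3, 5,6, 6.07,7]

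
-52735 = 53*(-995 )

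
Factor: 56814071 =23^2*211^1*509^1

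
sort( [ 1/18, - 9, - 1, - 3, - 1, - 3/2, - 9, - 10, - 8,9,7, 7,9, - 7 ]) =[-10, - 9, -9, - 8, - 7,-3 , - 3/2, - 1, - 1,1/18,  7,7,9, 9 ]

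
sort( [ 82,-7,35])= [ - 7, 35, 82]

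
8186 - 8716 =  - 530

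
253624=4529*56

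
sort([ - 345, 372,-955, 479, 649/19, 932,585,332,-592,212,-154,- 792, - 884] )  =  [-955, - 884 ,- 792, - 592, - 345, - 154,  649/19,212, 332, 372 , 479,585,932 ]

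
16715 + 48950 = 65665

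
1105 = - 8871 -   -  9976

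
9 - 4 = 5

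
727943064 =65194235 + 662748829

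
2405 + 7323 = 9728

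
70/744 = 35/372 = 0.09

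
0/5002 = 0 = 0.00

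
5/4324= 5/4324= 0.00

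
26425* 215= 5681375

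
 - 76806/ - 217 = 76806/217  =  353.94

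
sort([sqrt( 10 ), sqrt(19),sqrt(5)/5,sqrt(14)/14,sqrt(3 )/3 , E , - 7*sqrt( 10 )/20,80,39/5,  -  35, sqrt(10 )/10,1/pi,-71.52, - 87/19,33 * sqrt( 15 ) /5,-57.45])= [-71.52, - 57.45, - 35,  -  87/19, - 7 * sqrt(10 )/20,sqrt(14) /14,sqrt ( 10 )/10, 1/pi,sqrt( 5 )/5, sqrt(3) /3,E,sqrt( 10 ) , sqrt(19),  39/5,33*sqrt( 15 ) /5, 80 ] 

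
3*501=1503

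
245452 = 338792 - 93340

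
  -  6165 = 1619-7784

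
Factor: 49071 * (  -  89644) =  - 2^2*3^1*11^1*73^1*307^1*1487^1 =- 4398920724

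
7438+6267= 13705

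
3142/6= 1571/3=523.67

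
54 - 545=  - 491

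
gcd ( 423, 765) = 9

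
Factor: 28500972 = 2^2 * 3^1 * 761^1*3121^1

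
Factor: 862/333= 2^1*3^( -2 )*37^(-1)*431^1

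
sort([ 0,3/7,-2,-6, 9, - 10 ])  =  [- 10,  -  6, - 2,0,3/7,9]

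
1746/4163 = 1746/4163 = 0.42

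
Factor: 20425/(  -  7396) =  - 2^(  -  2)*5^2 * 19^1 * 43^(-1) = - 475/172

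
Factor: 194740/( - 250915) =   -  52/67 = - 2^2 * 13^1 * 67^( - 1) 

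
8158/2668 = 3 + 77/1334 = 3.06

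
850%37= 36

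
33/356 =33/356 = 0.09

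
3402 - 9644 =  - 6242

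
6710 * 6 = 40260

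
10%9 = 1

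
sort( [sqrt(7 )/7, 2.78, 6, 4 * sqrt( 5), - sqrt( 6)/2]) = [ - sqrt(6 ) /2, sqrt(7 ) /7,2.78,  6, 4*sqrt( 5 ) ]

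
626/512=1 + 57/256=   1.22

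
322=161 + 161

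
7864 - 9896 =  - 2032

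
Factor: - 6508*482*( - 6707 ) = 21038893192=2^3*19^1 * 241^1*353^1*1627^1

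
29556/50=591 + 3/25 = 591.12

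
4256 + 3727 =7983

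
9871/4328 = 2 + 1215/4328 = 2.28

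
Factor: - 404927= - 29^1*13963^1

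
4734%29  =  7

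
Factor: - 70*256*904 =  - 16199680=- 2^12*5^1*7^1*113^1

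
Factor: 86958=2^1*3^2*4831^1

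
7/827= 7/827   =  0.01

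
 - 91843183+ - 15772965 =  - 107616148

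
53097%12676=2393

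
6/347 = 6/347 = 0.02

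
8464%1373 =226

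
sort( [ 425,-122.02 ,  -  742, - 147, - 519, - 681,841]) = [ -742, - 681,  -  519, - 147,-122.02, 425,841 ] 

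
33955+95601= 129556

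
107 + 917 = 1024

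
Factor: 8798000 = 2^4*5^3*53^1*83^1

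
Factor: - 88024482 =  - 2^1*3^4*7^2*13^1 * 853^1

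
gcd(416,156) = 52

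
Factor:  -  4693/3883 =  - 11^( - 1)*13^1 * 19^2 * 353^( - 1)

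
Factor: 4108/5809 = 2^2*13^1*37^ ( - 1 )*79^1 * 157^( - 1)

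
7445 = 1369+6076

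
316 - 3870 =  - 3554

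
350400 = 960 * 365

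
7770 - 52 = 7718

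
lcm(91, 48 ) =4368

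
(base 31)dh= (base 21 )k0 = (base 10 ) 420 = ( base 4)12210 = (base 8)644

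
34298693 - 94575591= - 60276898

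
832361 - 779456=52905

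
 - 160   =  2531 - 2691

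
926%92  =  6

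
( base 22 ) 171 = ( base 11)531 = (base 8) 1177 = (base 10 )639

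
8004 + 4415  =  12419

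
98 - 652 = -554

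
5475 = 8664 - 3189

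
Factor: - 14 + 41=3^3 = 27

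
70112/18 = 35056/9 = 3895.11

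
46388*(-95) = - 4406860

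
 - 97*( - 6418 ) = 622546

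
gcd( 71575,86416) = 1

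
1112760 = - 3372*( - 330 ) 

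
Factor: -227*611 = -138697 = -13^1*47^1*227^1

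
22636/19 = 22636/19 = 1191.37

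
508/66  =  7  +  23/33 = 7.70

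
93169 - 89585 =3584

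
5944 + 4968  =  10912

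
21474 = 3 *7158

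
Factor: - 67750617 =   -  3^1 * 11^1*23^2*3881^1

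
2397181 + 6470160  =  8867341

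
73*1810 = 132130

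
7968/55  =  144 + 48/55= 144.87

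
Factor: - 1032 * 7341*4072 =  - 30849113664 = - 2^6*3^2*43^1*509^1 * 2447^1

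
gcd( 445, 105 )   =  5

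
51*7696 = 392496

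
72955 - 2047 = 70908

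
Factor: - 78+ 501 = 423 = 3^2*47^1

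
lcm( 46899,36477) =328293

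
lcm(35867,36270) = 3228030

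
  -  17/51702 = -17/51702 = - 0.00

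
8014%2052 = 1858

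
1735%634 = 467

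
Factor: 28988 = 2^2*7247^1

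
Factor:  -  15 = -3^1*5^1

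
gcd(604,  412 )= 4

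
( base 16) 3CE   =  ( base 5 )12344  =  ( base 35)rt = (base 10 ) 974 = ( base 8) 1716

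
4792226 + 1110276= 5902502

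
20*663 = 13260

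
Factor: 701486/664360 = 2^( - 2 )* 5^( - 1)*17^( - 1) * 359^1 = 359/340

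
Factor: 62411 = 139^1 *449^1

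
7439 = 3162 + 4277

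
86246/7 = 12320  +  6/7  =  12320.86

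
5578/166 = 33 + 50/83 =33.60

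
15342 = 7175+8167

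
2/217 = 2/217 = 0.01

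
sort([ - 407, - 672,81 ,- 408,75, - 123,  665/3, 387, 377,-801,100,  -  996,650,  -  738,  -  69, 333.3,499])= [ - 996, - 801, -738, - 672, - 408,  -  407, - 123, - 69,75,81,100,665/3, 333.3,377,387,499,650]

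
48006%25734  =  22272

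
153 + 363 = 516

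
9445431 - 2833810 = 6611621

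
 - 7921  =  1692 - 9613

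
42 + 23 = 65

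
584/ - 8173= -1 +7589/8173   =  -0.07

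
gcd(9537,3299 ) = 1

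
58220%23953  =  10314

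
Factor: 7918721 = 7918721^1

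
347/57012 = 347/57012 = 0.01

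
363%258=105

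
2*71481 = 142962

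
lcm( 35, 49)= 245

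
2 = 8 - 6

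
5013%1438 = 699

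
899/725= 1 + 6/25 = 1.24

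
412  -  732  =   - 320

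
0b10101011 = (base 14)C3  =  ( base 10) 171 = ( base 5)1141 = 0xAB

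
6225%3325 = 2900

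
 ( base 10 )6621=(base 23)cbk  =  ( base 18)127F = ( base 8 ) 14735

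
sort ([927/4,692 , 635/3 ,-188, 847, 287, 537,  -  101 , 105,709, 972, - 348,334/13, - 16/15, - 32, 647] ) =[ - 348 ,-188, - 101, - 32 , - 16/15, 334/13, 105, 635/3 , 927/4,287,  537 , 647,692,709,847,972]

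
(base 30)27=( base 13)52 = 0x43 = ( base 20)37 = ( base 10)67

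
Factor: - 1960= - 2^3*5^1*7^2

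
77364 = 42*1842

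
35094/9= 11698/3 = 3899.33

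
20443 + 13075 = 33518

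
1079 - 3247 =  - 2168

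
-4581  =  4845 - 9426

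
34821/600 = 58 + 7/200=58.03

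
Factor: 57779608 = 2^3*19^1*380129^1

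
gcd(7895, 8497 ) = 1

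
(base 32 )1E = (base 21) 24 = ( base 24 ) 1m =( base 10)46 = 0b101110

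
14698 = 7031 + 7667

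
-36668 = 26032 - 62700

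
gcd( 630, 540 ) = 90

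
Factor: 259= 7^1*37^1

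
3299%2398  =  901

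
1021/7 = 145 +6/7 = 145.86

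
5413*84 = 454692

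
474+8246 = 8720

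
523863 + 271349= 795212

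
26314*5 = 131570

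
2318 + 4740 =7058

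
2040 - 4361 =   -  2321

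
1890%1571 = 319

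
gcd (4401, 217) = 1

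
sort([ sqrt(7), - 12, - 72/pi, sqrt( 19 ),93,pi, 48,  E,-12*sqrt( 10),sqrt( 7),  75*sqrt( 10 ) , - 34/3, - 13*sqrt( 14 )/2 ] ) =[  -  12*sqrt(10 ), - 13 * sqrt( 14 )/2, - 72/pi, - 12, - 34/3, sqrt(7 ), sqrt ( 7 ),E,pi, sqrt (19), 48,93,  75 * sqrt(10 ) ] 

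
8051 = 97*83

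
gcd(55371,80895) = 3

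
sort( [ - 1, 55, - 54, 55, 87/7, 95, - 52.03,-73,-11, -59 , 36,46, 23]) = [ - 73, - 59, - 54, - 52.03, - 11,  -  1, 87/7,23,36,46, 55, 55,  95] 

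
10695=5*2139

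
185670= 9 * 20630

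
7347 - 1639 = 5708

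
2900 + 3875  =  6775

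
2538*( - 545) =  - 1383210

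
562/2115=562/2115 = 0.27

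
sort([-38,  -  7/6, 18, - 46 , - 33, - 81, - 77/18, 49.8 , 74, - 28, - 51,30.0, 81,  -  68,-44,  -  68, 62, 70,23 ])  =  [ - 81,-68, - 68, - 51, - 46, - 44, - 38,  -  33,-28, - 77/18, - 7/6, 18, 23, 30.0, 49.8, 62 , 70, 74, 81 ]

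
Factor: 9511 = 9511^1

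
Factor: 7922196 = 2^2*3^2 * 337^1*653^1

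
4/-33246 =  - 2/16623 =- 0.00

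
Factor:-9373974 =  - 2^1 * 3^1*461^1*3389^1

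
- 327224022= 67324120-394548142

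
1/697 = 1/697= 0.00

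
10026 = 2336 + 7690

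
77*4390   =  338030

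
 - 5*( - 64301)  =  321505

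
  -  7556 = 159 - 7715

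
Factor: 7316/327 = 2^2*3^( - 1)*31^1*59^1*109^(  -  1)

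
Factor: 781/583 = 71/53 = 53^( - 1) * 71^1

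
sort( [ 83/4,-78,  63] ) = [ - 78,83/4,63]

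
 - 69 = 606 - 675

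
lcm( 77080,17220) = 1618680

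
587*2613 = 1533831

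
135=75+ 60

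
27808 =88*316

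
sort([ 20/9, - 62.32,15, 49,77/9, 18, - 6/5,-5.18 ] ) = [ - 62.32, - 5.18,- 6/5, 20/9, 77/9, 15,18, 49 ]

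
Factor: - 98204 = - 2^2*24551^1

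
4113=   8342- 4229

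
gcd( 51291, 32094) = 9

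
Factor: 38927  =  7^1 * 67^1*83^1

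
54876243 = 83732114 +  - 28855871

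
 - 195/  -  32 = 195/32 =6.09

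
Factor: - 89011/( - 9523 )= 13^1*41^1*  89^(  -  1 )*107^ ( - 1)*167^1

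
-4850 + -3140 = -7990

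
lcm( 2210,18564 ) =92820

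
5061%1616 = 213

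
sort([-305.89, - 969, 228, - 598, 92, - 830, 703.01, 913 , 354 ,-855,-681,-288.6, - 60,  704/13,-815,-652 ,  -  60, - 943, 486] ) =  [-969,  -  943, - 855,-830, - 815, - 681, -652,  -  598,-305.89, -288.6,-60, - 60, 704/13, 92 , 228, 354, 486, 703.01, 913]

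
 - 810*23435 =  - 18982350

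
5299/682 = 5299/682 = 7.77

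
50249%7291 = 6503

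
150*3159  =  473850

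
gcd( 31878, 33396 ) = 1518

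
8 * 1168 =9344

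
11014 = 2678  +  8336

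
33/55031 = 33/55031 =0.00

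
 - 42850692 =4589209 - 47439901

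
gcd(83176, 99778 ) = 2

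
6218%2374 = 1470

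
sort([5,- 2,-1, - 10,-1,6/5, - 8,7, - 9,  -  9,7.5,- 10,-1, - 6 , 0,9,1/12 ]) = [-10,  -  10 ,- 9, - 9, - 8, - 6, - 2,  -  1, - 1, - 1  ,  0, 1/12,6/5,  5,7, 7.5,9 ]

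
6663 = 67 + 6596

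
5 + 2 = 7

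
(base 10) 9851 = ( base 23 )ie7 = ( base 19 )1859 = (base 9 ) 14455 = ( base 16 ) 267B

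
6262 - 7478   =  -1216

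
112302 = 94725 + 17577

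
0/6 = 0=0.00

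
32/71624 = 4/8953 = 0.00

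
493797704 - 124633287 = 369164417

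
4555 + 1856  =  6411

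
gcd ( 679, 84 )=7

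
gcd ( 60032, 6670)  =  2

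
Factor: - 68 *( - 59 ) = 4012  =  2^2*17^1*59^1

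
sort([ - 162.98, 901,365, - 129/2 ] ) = [ - 162.98,-129/2,365,  901 ] 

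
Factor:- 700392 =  - 2^3 * 3^1*7^1 *11^1*379^1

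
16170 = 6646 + 9524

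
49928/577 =86+306/577   =  86.53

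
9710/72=134+31/36 = 134.86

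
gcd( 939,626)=313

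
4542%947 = 754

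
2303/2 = 2303/2= 1151.50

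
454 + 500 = 954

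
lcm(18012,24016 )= 72048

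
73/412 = 73/412 = 0.18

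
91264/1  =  91264 = 91264.00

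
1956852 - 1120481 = 836371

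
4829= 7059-2230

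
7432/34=218 + 10/17  =  218.59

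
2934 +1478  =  4412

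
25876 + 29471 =55347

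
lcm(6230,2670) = 18690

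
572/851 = 572/851= 0.67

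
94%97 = 94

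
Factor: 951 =3^1*317^1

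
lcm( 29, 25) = 725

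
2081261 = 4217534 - 2136273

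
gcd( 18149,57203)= 1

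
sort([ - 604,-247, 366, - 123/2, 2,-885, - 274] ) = [ - 885, - 604, - 274, - 247, - 123/2, 2, 366] 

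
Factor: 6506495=5^1 * 17^1*41^1*1867^1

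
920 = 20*46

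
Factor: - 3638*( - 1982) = 2^2*17^1*107^1* 991^1 = 7210516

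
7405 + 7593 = 14998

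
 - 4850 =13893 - 18743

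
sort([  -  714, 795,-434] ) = [ - 714,  -  434,795 ]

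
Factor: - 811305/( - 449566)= 2^( - 1 )*3^2 * 5^1*11^2*13^( - 1 )*149^1*17291^( - 1) 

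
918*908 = 833544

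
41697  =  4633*9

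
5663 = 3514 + 2149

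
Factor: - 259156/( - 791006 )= 134/409 = 2^1*67^1*409^( - 1)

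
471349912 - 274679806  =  196670106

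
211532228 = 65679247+145852981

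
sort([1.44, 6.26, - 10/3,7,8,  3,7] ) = [-10/3,1.44,3, 6.26, 7,7,  8 ]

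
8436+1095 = 9531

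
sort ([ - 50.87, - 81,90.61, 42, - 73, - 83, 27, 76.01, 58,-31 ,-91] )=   [ - 91, - 83, -81,-73,-50.87 ,-31, 27,42, 58 , 76.01, 90.61]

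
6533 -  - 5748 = 12281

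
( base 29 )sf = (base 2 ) 1100111011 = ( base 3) 1010122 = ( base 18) 29H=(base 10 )827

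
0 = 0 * 2266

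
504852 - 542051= - 37199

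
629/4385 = 629/4385 = 0.14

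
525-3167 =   -  2642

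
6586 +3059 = 9645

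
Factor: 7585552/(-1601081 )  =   - 2^4*13^1*853^( - 1)*1877^(  -  1)*36469^1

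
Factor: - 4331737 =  - 151^1*28687^1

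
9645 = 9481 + 164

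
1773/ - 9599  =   - 1 + 7826/9599 = - 0.18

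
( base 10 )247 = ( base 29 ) 8f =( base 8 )367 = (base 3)100011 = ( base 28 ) 8N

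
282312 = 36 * 7842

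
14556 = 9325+5231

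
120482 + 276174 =396656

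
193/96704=193/96704 = 0.00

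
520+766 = 1286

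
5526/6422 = 2763/3211 = 0.86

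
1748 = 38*46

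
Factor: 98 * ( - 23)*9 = - 20286=-  2^1 * 3^2 *7^2*23^1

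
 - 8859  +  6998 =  - 1861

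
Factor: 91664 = 2^4*17^1*337^1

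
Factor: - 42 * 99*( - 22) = 2^2*3^3 * 7^1*11^2 = 91476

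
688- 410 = 278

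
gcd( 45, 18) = 9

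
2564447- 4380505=-1816058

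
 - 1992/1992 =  - 1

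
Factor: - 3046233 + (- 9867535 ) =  - 2^3*7^1*19^1*53^1*229^1 = -12913768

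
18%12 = 6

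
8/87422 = 4/43711 = 0.00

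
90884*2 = 181768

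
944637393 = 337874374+606763019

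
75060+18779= 93839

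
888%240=168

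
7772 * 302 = 2347144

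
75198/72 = 1044+5/12 = 1044.42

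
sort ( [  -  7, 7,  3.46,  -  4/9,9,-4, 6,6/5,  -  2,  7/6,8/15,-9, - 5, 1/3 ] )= [-9, - 7,-5, - 4, - 2 ,  -  4/9, 1/3,  8/15,7/6,  6/5, 3.46,6, 7, 9]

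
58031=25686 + 32345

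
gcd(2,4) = 2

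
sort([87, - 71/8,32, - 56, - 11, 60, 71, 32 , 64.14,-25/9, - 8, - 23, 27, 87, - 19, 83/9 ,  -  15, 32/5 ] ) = [ - 56, - 23,  -  19, - 15,-11, - 71/8,- 8, - 25/9,32/5, 83/9, 27,32,32,60, 64.14, 71,87, 87 ] 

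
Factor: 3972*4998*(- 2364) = -2^5*3^3*7^2 * 17^1*197^1 * 331^1 = -46930260384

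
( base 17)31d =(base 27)166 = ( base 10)897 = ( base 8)1601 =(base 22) 1ih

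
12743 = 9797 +2946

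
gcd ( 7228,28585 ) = 1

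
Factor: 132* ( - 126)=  - 16632 = - 2^3*3^3*7^1*11^1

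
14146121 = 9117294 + 5028827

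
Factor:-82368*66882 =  - 2^7*3^3*11^1 * 13^1*71^1* 157^1 = - 5508936576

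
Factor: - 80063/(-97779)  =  3^(-1)*11^(-1) * 23^1*59^2*2963^( - 1) 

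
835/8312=835/8312 = 0.10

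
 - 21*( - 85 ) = 1785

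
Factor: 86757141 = 3^1*28919047^1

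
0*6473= 0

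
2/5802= 1/2901 = 0.00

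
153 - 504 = -351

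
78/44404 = 39/22202 = 0.00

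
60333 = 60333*1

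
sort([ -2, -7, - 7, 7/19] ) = [ - 7,-7,  -  2, 7/19] 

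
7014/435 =16  +  18/145=16.12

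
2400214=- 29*(  -  82766) 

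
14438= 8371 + 6067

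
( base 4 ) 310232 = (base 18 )a78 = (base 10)3374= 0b110100101110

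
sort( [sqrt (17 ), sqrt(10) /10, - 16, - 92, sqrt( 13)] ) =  [-92, - 16, sqrt( 10)/10, sqrt(13), sqrt( 17)]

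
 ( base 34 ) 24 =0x48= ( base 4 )1020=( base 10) 72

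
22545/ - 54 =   -  418 + 1/2 = - 417.50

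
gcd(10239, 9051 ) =3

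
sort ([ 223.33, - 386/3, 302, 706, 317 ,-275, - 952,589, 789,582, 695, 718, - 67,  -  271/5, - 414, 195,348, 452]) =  [ - 952 , - 414, - 275, - 386/3, - 67, - 271/5, 195 , 223.33, 302, 317,348,452, 582, 589, 695,706,718, 789] 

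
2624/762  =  3  +  169/381 = 3.44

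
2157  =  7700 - 5543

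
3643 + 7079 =10722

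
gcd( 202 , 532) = 2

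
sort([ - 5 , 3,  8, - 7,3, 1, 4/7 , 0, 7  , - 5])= [ - 7, - 5, - 5,0,4/7,1,3,3,7 , 8]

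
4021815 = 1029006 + 2992809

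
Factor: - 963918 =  - 2^1*3^2*53551^1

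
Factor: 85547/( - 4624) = -2^(-4)*7^1*11^2*17^( - 2) * 101^1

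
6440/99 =65 + 5/99= 65.05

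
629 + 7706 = 8335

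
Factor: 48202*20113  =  2^1*7^1*11^1*313^1*20113^1=969486826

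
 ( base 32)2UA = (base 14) 1158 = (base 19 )86G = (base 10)3018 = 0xBCA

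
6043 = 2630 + 3413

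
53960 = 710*76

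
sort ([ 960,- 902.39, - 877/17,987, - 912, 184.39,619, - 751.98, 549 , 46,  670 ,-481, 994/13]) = [-912 , - 902.39 ,-751.98,-481,-877/17, 46,994/13, 184.39,549, 619, 670, 960,  987]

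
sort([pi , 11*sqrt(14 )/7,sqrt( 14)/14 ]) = [sqrt(14) /14, pi , 11*sqrt(14 )/7]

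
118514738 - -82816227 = 201330965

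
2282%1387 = 895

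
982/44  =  491/22=22.32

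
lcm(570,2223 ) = 22230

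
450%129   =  63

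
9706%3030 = 616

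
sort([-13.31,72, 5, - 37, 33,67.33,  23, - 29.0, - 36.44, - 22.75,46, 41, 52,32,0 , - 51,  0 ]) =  [ - 51, - 37,-36.44,- 29.0, - 22.75, - 13.31, 0,0 , 5,23, 32,33, 41,46, 52 , 67.33, 72] 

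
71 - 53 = 18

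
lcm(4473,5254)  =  331002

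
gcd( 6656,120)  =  8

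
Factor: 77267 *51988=2^2*41^1 * 317^1*77267^1= 4016956796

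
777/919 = 777/919 = 0.85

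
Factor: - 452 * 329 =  - 148708 = - 2^2*7^1*47^1 * 113^1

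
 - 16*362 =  - 5792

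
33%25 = 8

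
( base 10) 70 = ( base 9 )77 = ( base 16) 46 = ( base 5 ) 240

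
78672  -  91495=- 12823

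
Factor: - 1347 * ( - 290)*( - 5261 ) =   -  2^1*3^1*5^1*29^1 * 449^1 * 5261^1 = - 2055104430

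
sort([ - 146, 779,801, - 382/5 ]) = [-146, - 382/5, 779 , 801]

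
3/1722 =1/574 = 0.00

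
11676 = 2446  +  9230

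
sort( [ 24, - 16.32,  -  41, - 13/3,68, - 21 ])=[ - 41, - 21, - 16.32, - 13/3, 24, 68]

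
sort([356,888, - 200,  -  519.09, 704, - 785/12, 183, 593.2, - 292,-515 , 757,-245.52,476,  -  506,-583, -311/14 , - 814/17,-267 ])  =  [ - 583,  -  519.09,  -  515,-506,  -  292, - 267, -245.52,-200, - 785/12, - 814/17, - 311/14, 183, 356,476, 593.2 , 704,757 , 888 ]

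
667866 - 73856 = 594010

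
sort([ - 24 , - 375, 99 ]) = [ - 375, - 24, 99]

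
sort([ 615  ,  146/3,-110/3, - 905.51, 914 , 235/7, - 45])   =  [-905.51, - 45, - 110/3, 235/7,146/3, 615 , 914 ]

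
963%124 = 95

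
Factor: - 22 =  - 2^1*11^1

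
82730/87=82730/87 = 950.92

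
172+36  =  208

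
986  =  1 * 986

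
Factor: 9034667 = 17^1 * 179^1*2969^1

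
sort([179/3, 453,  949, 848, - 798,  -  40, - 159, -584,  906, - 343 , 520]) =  [-798 , - 584, - 343, - 159, - 40, 179/3, 453, 520 , 848, 906,949]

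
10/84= 5/42= 0.12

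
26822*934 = 25051748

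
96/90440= 12/11305= 0.00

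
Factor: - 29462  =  -2^1 * 14731^1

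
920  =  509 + 411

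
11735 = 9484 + 2251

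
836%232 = 140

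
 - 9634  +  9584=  - 50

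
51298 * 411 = 21083478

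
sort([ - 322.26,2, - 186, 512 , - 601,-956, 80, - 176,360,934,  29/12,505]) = [ - 956, - 601,-322.26, - 186, - 176,2 , 29/12,80, 360, 505,512, 934]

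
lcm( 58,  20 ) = 580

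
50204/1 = 50204 = 50204.00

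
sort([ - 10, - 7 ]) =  [- 10, - 7 ]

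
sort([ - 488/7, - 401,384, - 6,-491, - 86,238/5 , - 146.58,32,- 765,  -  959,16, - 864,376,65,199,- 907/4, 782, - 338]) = [ -959, - 864,-765,-491,-401 ,-338,-907/4,-146.58 , - 86,-488/7, - 6,16, 32,  238/5, 65,199,376,384,  782] 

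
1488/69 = 496/23 = 21.57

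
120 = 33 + 87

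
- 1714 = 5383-7097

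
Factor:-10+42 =2^5 = 32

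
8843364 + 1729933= 10573297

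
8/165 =8/165 = 0.05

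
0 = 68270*0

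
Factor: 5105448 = 2^3*3^2*23^1 * 3083^1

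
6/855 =2/285  =  0.01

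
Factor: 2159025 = 3^1*5^2*11^1*2617^1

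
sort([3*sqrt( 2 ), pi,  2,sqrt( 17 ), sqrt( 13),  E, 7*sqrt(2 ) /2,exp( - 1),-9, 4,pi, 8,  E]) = [ -9, exp(  -  1), 2 , E, E,pi , pi, sqrt ( 13 ), 4,sqrt( 17),3*sqrt( 2), 7 * sqrt( 2)/2 , 8 ] 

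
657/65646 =73/7294= 0.01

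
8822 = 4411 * 2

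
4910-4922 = -12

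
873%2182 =873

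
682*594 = 405108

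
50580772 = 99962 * 506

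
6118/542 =3059/271 =11.29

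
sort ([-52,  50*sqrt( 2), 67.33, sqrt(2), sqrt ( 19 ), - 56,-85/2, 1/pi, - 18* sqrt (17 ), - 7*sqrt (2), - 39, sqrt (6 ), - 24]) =[ - 18  *sqrt(17) , - 56, - 52, -85/2, - 39, - 24, - 7*sqrt( 2 ), 1/pi,sqrt( 2), sqrt (6 ) , sqrt (19 ), 67.33,50*sqrt ( 2)] 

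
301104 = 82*3672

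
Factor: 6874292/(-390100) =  - 5^ ( - 2)*47^ (  -  1 ) *83^(  -  1) * 1718573^1 = - 1718573/97525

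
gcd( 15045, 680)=85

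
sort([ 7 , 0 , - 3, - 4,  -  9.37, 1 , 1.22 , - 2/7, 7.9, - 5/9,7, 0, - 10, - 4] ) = [ - 10, - 9.37, - 4, - 4, - 3,-5/9,-2/7,0 , 0,1,1.22,7, 7,7.9]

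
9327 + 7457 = 16784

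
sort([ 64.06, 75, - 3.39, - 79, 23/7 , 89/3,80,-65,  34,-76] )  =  [ - 79, -76,-65, - 3.39, 23/7 , 89/3,34,64.06, 75, 80 ] 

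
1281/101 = 12 + 69/101 = 12.68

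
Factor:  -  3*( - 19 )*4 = 228 = 2^2*3^1*19^1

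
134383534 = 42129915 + 92253619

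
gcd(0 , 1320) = 1320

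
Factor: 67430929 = 67430929^1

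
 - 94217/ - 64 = 94217/64 = 1472.14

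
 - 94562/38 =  -47281/19 = - 2488.47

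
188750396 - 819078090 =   -  630327694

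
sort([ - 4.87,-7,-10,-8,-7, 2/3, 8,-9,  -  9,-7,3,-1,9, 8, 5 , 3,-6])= [ - 10 , - 9, - 9 ,-8,-7, - 7, - 7,  -  6,-4.87, - 1, 2/3,  3,3, 5,8, 8, 9]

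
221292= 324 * 683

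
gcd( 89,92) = 1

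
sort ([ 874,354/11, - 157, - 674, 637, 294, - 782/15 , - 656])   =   [ -674, - 656, - 157, - 782/15, 354/11,294,637, 874]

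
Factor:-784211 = - 784211^1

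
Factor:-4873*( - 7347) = 35801931 = 3^1*11^1*31^1*79^1*443^1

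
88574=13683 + 74891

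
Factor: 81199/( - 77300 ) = - 2^( - 2 )* 5^( - 2 )*773^( - 1) *81199^1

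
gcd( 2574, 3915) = 9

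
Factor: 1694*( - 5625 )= - 9528750 = - 2^1*3^2*5^4 * 7^1*11^2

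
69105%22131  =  2712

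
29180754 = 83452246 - 54271492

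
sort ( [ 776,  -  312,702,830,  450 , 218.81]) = [ - 312, 218.81, 450, 702,  776  ,  830] 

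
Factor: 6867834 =2^1*3^1 * 103^1 * 11113^1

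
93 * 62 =5766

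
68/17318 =34/8659 = 0.00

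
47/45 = 1+ 2/45 =1.04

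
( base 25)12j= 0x2B6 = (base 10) 694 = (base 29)nr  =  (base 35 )jt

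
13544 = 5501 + 8043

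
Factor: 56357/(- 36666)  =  -2^( - 1)*3^ (- 3 )*  83^1 = -83/54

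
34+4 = 38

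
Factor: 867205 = 5^1*251^1*691^1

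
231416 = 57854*4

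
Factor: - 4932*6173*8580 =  - 261220124880= - 2^4*3^3 *5^1*11^1* 13^1 *137^1*6173^1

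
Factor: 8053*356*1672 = 2^5*11^1*19^1*89^1 *8053^1=4793403296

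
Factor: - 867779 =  - 11^1*78889^1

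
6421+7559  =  13980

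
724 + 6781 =7505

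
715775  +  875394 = 1591169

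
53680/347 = 154 + 242/347 = 154.70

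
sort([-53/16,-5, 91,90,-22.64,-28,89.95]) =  [ - 28,-22.64 , - 5, - 53/16, 89.95, 90, 91]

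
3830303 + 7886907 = 11717210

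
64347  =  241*267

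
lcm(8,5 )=40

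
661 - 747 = -86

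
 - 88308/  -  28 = 3153+6/7 = 3153.86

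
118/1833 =118/1833 = 0.06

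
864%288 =0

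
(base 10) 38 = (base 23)1F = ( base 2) 100110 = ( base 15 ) 28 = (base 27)1b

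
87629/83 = 87629/83 = 1055.77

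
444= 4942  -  4498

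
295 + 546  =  841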